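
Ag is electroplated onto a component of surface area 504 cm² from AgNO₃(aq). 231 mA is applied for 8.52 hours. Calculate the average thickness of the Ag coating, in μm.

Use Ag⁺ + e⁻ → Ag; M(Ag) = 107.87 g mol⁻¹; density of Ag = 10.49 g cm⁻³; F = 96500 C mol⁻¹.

15.0 μm

Q = I·t = 0.2310 × 30672 = 7085 C; n(e⁻) = 0.07342 mol.
n(Ag) = n(e⁻)/1 = 0.07342 mol, so m = 0.07342 × 107.87 = 7.920 g.
Volume = m/ρ = 7.920 / 10.49 = 0.7550 cm³.
Thickness = V/A = 0.7550 / 504 = 0.00150 cm = 15.0 μm.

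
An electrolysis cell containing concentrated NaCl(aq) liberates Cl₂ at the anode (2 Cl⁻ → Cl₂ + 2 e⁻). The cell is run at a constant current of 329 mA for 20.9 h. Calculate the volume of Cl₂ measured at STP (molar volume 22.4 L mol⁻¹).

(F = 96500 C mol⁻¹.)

Q = I·t = 0.3290 A × 75240 s = 24750 C.
n(e⁻) = Q/F = 24750 / 96500 = 0.2565 mol.
2 electrons are transferred per Cl₂ molecule, so n(Cl₂) = 0.2565 / 2 = 0.1283 mol.
V = n × V_m = 0.1283 × 22.4 = 2.87 L.

2.87 L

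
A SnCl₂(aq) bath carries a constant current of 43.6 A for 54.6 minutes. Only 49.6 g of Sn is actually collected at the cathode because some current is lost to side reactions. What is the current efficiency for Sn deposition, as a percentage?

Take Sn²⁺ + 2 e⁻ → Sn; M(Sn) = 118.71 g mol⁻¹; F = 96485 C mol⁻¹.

Q = I·t = 43.60 × 3276.0 = 142800 C; n(e⁻) = 142800/96485 = 1.480 mol.
Theoretical n(Sn) = n(e⁻)/2 = 0.7402 mol, i.e. m_theo = 0.7402 × 118.71 = 87.87 g.
Efficiency = m_actual / m_theo = 49.6 / 87.87 = 56.4 %.

56.4 %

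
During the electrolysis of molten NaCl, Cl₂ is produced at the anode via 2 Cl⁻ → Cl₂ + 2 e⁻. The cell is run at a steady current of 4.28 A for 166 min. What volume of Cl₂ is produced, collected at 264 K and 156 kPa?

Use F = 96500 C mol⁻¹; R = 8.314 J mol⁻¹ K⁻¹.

Q = I·t = 4.280 A × 9960.0 s = 42630 C.
n(e⁻) = Q/F = 42630 / 96500 = 0.4417 mol.
2 electrons are transferred per Cl₂ molecule, so n(Cl₂) = 0.4417 / 2 = 0.2209 mol.
V = nRT/P = (0.2209 × 8.314 × 264) / (156 × 10³ Pa) = 0.00311 m³ = 3.11 L.

3.11 L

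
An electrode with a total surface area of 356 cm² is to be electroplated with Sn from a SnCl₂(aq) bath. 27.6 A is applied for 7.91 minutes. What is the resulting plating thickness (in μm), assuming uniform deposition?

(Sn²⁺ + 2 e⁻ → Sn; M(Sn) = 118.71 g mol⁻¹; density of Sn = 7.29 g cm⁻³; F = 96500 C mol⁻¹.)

Q = I·t = 27.60 × 474.60 = 13100 C; n(e⁻) = 0.1357 mol.
n(Sn) = n(e⁻)/2 = 0.06787 mol, so m = 0.06787 × 118.71 = 8.057 g.
Volume = m/ρ = 8.057 / 7.29 = 1.105 cm³.
Thickness = V/A = 1.105 / 356 = 0.00310 cm = 31.0 μm.

31.0 μm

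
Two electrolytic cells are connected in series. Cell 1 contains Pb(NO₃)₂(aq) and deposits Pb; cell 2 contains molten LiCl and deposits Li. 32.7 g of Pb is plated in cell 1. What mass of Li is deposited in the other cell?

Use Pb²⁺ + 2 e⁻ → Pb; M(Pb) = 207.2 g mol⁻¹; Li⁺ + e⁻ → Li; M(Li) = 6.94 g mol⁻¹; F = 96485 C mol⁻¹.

n(Pb) = 32.7 / 207.2 = 0.1578 mol.
Since Pb²⁺ + 2 e⁻ → Pb, n(e⁻) passed = 2 × 0.1578 = 0.3156 mol.
Cells in series carry the same charge, so the same 0.3156 mol of electrons passes through cell 2.
Li⁺ + e⁻ → Li, so n(Li) = 0.3156 / 1 = 0.3156 mol.
m(Li) = 0.3156 × 6.94 = 2.19 g.

2.19 g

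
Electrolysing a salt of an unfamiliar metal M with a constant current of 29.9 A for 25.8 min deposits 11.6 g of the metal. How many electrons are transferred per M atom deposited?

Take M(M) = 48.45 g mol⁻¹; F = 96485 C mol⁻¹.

2

Q = I·t = 29.90 A × 1548.0 s = 46290 C, so n(e⁻) = 46290/96485 = 0.4797 mol.
n(M) deposited = 11.6 / 48.45 = 0.2394 mol.
Electrons per atom = n(e⁻)/n(M) = 0.4797 / 0.2394 = 2.00 ≈ 2, so the ion is M²⁺.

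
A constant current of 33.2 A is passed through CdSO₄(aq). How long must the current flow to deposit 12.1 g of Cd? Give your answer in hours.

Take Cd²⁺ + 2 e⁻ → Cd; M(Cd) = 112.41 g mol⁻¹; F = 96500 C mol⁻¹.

0.174 h

n(Cd) = m/M = 12.1 / 112.41 = 0.1076 mol.
Each Cd atom requires 2 electrons, so n(e⁻) = 2 × 0.1076 = 0.2153 mol.
Q = n(e⁻)·F = 0.2153 × 96500 = 20770 C.
t = Q/I = 20770 / 33.20 A = 625.7 s = 0.174 h.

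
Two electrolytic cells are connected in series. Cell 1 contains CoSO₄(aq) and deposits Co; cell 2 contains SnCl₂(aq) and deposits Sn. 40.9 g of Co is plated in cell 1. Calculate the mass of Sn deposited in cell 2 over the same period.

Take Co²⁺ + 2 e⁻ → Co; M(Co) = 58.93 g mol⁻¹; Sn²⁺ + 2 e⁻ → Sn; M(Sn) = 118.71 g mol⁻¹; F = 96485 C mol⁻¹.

n(Co) = 40.9 / 58.93 = 0.6940 mol.
Since Co²⁺ + 2 e⁻ → Co, n(e⁻) passed = 2 × 0.6940 = 1.388 mol.
Cells in series carry the same charge, so the same 1.388 mol of electrons passes through cell 2.
Sn²⁺ + 2 e⁻ → Sn, so n(Sn) = 1.388 / 2 = 0.6940 mol.
m(Sn) = 0.6940 × 118.71 = 82.4 g.

82.4 g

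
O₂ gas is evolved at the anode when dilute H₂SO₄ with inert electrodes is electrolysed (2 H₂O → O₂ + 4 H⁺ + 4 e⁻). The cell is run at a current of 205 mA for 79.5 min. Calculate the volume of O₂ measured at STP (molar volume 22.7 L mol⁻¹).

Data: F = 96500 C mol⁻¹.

Q = I·t = 0.2050 A × 4770.0 s = 977.8 C.
n(e⁻) = Q/F = 977.8 / 96500 = 0.01013 mol.
4 electrons are transferred per O₂ molecule, so n(O₂) = 0.01013 / 4 = 0.002533 mol.
V = n × V_m = 0.002533 × 22.7 = 0.0575 L.

0.0575 L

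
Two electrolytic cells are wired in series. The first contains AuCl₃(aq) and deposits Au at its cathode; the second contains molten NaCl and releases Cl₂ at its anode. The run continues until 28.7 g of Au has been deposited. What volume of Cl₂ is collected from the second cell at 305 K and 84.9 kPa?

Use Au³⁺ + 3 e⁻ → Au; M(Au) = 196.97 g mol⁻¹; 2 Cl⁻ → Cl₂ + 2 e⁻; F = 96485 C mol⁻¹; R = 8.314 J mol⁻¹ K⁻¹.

6.53 L

n(Au) = 28.7 / 196.97 = 0.1457 mol, so n(e⁻) = 3 × 0.1457 = 0.4371 mol.
The cells are in series, so the same 0.4371 mol of electrons passes through the second cell.
2 Cl⁻ → Cl₂ + 2 e⁻ — 2 mol e⁻ per mol Cl₂, so n(Cl₂) = 0.4371/2 = 0.2186 mol.
V = nRT/P = (0.2186 × 8.314 × 305) / (84.9 × 10³) = 0.00653 m³ = 6.53 L.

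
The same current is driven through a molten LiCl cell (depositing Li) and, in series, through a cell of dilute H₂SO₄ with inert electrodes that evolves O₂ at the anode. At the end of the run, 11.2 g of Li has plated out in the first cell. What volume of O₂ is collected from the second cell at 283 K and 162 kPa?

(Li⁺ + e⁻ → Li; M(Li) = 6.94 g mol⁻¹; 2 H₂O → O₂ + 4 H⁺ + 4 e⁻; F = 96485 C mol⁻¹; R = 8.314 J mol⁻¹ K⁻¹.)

5.86 L

n(Li) = 11.2 / 6.94 = 1.614 mol, so n(e⁻) = 1 × 1.614 = 1.614 mol.
The cells are in series, so the same 1.614 mol of electrons passes through the second cell.
2 H₂O → O₂ + 4 H⁺ + 4 e⁻ — 4 mol e⁻ per mol O₂, so n(O₂) = 1.614/4 = 0.4035 mol.
V = nRT/P = (0.4035 × 8.314 × 283) / (162 × 10³) = 0.00586 m³ = 5.86 L.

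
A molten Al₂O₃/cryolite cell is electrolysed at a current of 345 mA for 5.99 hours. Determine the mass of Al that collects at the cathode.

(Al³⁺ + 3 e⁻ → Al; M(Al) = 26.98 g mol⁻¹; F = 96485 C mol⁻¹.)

0.693 g

Q = I·t = 0.3450 A × 21564 s = 7440 C.
n(e⁻) = Q/F = 7440 / 96485 = 0.07711 mol.
Al³⁺ + 3 e⁻ → Al, so n(Al) = n(e⁻)/3 = 0.02570 mol.
m = n·M = 0.02570 × 26.98 = 0.693 g.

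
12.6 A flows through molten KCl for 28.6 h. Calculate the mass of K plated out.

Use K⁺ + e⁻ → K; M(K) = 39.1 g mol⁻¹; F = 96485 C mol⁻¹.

526 g

Q = I·t = 12.60 A × 102960 s = 1297000 C.
n(e⁻) = Q/F = 1297000 / 96485 = 13.45 mol.
K⁺ + e⁻ → K, so n(K) = n(e⁻)/1 = 13.45 mol.
m = n·M = 13.45 × 39.1 = 526 g.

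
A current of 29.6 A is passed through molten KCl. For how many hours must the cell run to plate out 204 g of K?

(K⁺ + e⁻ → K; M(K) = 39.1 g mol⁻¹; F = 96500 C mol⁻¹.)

4.72 h

n(K) = m/M = 204 / 39.1 = 5.217 mol.
Each K atom requires 1 electron, so n(e⁻) = 1 × 5.217 = 5.217 mol.
Q = n(e⁻)·F = 5.217 × 96500 = 503500 C.
t = Q/I = 503500 / 29.60 A = 17010 s = 4.72 h.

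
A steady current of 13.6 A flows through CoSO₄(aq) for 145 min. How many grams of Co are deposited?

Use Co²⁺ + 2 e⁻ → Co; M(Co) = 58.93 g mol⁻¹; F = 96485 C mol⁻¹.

36.1 g

Q = I·t = 13.60 A × 8700.0 s = 118300 C.
n(e⁻) = Q/F = 118300 / 96485 = 1.226 mol.
Co²⁺ + 2 e⁻ → Co, so n(Co) = n(e⁻)/2 = 0.6132 mol.
m = n·M = 0.6132 × 58.93 = 36.1 g.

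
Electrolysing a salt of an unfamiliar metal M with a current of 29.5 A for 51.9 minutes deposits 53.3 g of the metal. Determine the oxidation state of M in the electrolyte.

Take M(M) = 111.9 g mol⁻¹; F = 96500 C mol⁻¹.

+2

Q = I·t = 29.50 A × 3114.0 s = 91860 C, so n(e⁻) = 91860/96500 = 0.9519 mol.
n(M) deposited = 53.3 / 111.9 = 0.4763 mol.
Electrons per atom = n(e⁻)/n(M) = 0.9519 / 0.4763 = 2.00 ≈ 2, so the ion is M²⁺.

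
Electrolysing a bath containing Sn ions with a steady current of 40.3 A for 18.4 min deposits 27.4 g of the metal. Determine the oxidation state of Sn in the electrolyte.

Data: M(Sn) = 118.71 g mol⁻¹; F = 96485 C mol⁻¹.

+2

Q = I·t = 40.30 A × 1104.0 s = 44490 C, so n(e⁻) = 44490/96485 = 0.4611 mol.
n(Sn) deposited = 27.4 / 118.71 = 0.2308 mol.
Electrons per atom = n(e⁻)/n(Sn) = 0.4611 / 0.2308 = 2.00 ≈ 2, so the ion is Sn²⁺.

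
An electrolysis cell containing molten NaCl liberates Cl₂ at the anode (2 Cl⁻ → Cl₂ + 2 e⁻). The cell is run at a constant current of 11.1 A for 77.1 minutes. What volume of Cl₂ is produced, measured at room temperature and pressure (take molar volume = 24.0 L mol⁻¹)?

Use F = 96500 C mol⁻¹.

6.39 L

Q = I·t = 11.10 A × 4626.0 s = 51350 C.
n(e⁻) = Q/F = 51350 / 96500 = 0.5321 mol.
2 electrons are transferred per Cl₂ molecule, so n(Cl₂) = 0.5321 / 2 = 0.2661 mol.
V = n × V_m = 0.2661 × 24.0 = 6.39 L.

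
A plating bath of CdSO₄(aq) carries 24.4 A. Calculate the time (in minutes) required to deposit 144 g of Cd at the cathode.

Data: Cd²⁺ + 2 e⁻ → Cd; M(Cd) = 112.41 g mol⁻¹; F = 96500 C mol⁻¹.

169 min

n(Cd) = m/M = 144 / 112.41 = 1.281 mol.
Each Cd atom requires 2 electrons, so n(e⁻) = 2 × 1.281 = 2.562 mol.
Q = n(e⁻)·F = 2.562 × 96500 = 247200 C.
t = Q/I = 247200 / 24.40 A = 10130 s = 169 min.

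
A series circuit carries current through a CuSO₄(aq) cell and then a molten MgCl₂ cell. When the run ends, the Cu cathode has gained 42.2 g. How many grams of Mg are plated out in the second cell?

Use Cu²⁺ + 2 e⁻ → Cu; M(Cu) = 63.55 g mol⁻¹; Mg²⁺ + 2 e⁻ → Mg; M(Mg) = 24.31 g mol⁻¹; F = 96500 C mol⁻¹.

n(Cu) = 42.2 / 63.55 = 0.6640 mol.
Since Cu²⁺ + 2 e⁻ → Cu, n(e⁻) passed = 2 × 0.6640 = 1.328 mol.
Cells in series carry the same charge, so the same 1.328 mol of electrons passes through cell 2.
Mg²⁺ + 2 e⁻ → Mg, so n(Mg) = 1.328 / 2 = 0.6640 mol.
m(Mg) = 0.6640 × 24.31 = 16.1 g.

16.1 g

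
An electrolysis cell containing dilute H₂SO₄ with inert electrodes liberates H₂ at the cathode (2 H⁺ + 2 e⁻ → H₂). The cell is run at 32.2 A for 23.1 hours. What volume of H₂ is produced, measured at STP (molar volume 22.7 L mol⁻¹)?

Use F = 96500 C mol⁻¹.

Q = I·t = 32.20 A × 83160 s = 2678000 C.
n(e⁻) = Q/F = 2678000 / 96500 = 27.75 mol.
2 electrons are transferred per H₂ molecule, so n(H₂) = 27.75 / 2 = 13.87 mol.
V = n × V_m = 13.87 × 22.7 = 315 L.

315 L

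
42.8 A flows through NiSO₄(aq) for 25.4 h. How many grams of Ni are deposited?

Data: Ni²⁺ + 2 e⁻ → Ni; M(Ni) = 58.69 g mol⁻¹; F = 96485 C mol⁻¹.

Q = I·t = 42.80 A × 91440 s = 3914000 C.
n(e⁻) = Q/F = 3914000 / 96485 = 40.56 mol.
Ni²⁺ + 2 e⁻ → Ni, so n(Ni) = n(e⁻)/2 = 20.28 mol.
m = n·M = 20.28 × 58.69 = 1190 g.

1190 g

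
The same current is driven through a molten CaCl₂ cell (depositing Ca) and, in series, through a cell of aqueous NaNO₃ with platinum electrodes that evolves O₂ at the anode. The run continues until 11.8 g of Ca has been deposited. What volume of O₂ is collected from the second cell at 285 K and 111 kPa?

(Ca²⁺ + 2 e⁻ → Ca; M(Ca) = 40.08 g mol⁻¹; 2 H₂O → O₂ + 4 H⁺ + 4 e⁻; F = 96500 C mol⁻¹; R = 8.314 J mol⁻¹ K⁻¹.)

3.14 L

n(Ca) = 11.8 / 40.08 = 0.2944 mol, so n(e⁻) = 2 × 0.2944 = 0.5888 mol.
The cells are in series, so the same 0.5888 mol of electrons passes through the second cell.
2 H₂O → O₂ + 4 H⁺ + 4 e⁻ — 4 mol e⁻ per mol O₂, so n(O₂) = 0.5888/4 = 0.1472 mol.
V = nRT/P = (0.1472 × 8.314 × 285) / (111 × 10³) = 0.00314 m³ = 3.14 L.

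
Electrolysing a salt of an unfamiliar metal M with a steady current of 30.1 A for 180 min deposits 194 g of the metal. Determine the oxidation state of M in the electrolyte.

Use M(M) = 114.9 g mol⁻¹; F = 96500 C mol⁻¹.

Q = I·t = 30.10 A × 10800 s = 325100 C, so n(e⁻) = 325100/96500 = 3.369 mol.
n(M) deposited = 194 / 114.9 = 1.688 mol.
Electrons per atom = n(e⁻)/n(M) = 3.369 / 1.688 = 2.00 ≈ 2, so the ion is M²⁺.

+2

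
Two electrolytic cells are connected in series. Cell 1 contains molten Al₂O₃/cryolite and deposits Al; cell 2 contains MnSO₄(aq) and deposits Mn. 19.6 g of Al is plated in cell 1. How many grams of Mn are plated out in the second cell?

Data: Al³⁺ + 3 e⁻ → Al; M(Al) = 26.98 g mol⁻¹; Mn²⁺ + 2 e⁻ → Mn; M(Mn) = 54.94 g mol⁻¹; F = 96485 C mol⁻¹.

n(Al) = 19.6 / 26.98 = 0.7265 mol.
Since Al³⁺ + 3 e⁻ → Al, n(e⁻) passed = 3 × 0.7265 = 2.179 mol.
Cells in series carry the same charge, so the same 2.179 mol of electrons passes through cell 2.
Mn²⁺ + 2 e⁻ → Mn, so n(Mn) = 2.179 / 2 = 1.090 mol.
m(Mn) = 1.090 × 54.94 = 59.9 g.

59.9 g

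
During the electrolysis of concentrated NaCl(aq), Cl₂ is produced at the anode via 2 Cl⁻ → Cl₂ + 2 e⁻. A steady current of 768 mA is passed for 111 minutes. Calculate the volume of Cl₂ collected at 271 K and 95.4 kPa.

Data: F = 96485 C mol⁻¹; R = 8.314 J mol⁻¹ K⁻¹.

0.626 L

Q = I·t = 0.7680 A × 6660.0 s = 5115 C.
n(e⁻) = Q/F = 5115 / 96485 = 0.05301 mol.
2 electrons are transferred per Cl₂ molecule, so n(Cl₂) = 0.05301 / 2 = 0.02651 mol.
V = nRT/P = (0.02651 × 8.314 × 271) / (95.4 × 10³ Pa) = 6.26 × 10⁻⁴ m³ = 0.626 L.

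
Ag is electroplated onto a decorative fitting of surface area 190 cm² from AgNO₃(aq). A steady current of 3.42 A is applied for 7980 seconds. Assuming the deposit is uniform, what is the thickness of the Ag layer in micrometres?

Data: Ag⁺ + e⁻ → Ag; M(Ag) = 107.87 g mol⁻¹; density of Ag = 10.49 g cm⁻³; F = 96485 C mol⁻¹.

153 μm

Q = I·t = 3.420 × 7980.0 = 27290 C; n(e⁻) = 0.2829 mol.
n(Ag) = n(e⁻)/1 = 0.2829 mol, so m = 0.2829 × 107.87 = 30.51 g.
Volume = m/ρ = 30.51 / 10.49 = 2.909 cm³.
Thickness = V/A = 2.909 / 190 = 0.0153 cm = 153 μm.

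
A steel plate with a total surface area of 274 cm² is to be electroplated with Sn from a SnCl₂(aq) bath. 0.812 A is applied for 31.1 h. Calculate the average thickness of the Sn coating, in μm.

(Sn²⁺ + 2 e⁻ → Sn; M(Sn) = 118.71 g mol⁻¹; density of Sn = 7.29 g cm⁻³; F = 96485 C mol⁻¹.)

Q = I·t = 0.8120 × 111960 = 90910 C; n(e⁻) = 0.9422 mol.
n(Sn) = n(e⁻)/2 = 0.4711 mol, so m = 0.4711 × 118.71 = 55.93 g.
Volume = m/ρ = 55.93 / 7.29 = 7.672 cm³.
Thickness = V/A = 7.672 / 274 = 0.0280 cm = 280 μm.

280 μm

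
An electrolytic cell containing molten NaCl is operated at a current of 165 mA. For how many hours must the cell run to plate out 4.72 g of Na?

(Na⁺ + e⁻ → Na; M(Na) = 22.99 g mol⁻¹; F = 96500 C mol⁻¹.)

33.4 h

n(Na) = m/M = 4.72 / 22.99 = 0.2053 mol.
Each Na atom requires 1 electron, so n(e⁻) = 1 × 0.2053 = 0.2053 mol.
Q = n(e⁻)·F = 0.2053 × 96500 = 19810 C.
t = Q/I = 19810 / 0.1650 A = 120100 s = 33.4 h.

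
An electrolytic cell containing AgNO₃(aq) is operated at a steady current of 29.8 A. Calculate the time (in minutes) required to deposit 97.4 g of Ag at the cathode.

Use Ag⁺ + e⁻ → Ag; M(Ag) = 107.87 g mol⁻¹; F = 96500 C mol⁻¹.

48.7 min

n(Ag) = m/M = 97.4 / 107.87 = 0.9029 mol.
Each Ag atom requires 1 electron, so n(e⁻) = 1 × 0.9029 = 0.9029 mol.
Q = n(e⁻)·F = 0.9029 × 96500 = 87130 C.
t = Q/I = 87130 / 29.80 A = 2924 s = 48.7 min.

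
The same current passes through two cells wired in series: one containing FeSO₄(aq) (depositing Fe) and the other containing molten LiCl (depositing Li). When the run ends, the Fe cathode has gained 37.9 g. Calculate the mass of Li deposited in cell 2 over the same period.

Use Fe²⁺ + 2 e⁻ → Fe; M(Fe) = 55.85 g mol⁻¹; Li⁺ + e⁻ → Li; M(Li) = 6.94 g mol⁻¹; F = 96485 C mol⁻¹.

n(Fe) = 37.9 / 55.85 = 0.6786 mol.
Since Fe²⁺ + 2 e⁻ → Fe, n(e⁻) passed = 2 × 0.6786 = 1.357 mol.
Cells in series carry the same charge, so the same 1.357 mol of electrons passes through cell 2.
Li⁺ + e⁻ → Li, so n(Li) = 1.357 / 1 = 1.357 mol.
m(Li) = 1.357 × 6.94 = 9.42 g.

9.42 g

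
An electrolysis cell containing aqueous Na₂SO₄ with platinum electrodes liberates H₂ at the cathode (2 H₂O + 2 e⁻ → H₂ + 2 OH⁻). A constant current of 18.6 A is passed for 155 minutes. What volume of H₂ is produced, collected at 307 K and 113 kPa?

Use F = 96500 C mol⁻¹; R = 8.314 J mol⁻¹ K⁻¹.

Q = I·t = 18.60 A × 9300.0 s = 173000 C.
n(e⁻) = Q/F = 173000 / 96500 = 1.793 mol.
2 electrons are transferred per H₂ molecule, so n(H₂) = 1.793 / 2 = 0.8963 mol.
V = nRT/P = (0.8963 × 8.314 × 307) / (113 × 10³ Pa) = 0.0202 m³ = 20.2 L.

20.2 L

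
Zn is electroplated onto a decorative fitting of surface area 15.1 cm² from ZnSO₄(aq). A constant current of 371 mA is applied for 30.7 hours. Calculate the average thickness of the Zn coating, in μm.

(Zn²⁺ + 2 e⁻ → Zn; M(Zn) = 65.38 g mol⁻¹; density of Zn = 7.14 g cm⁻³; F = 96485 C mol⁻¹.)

1290 μm

Q = I·t = 0.3710 × 110520 = 41000 C; n(e⁻) = 0.4250 mol.
n(Zn) = n(e⁻)/2 = 0.2125 mol, so m = 0.2125 × 65.38 = 13.89 g.
Volume = m/ρ = 13.89 / 7.14 = 1.946 cm³.
Thickness = V/A = 1.946 / 15.1 = 0.129 cm = 1290 μm.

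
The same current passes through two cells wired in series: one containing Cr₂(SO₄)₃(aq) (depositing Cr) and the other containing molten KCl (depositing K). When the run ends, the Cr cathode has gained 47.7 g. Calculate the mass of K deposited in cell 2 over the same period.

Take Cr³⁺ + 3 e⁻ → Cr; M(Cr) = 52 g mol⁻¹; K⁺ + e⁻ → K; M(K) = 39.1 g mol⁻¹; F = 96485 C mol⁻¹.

108 g

n(Cr) = 47.7 / 52 = 0.9173 mol.
Since Cr³⁺ + 3 e⁻ → Cr, n(e⁻) passed = 3 × 0.9173 = 2.752 mol.
Cells in series carry the same charge, so the same 2.752 mol of electrons passes through cell 2.
K⁺ + e⁻ → K, so n(K) = 2.752 / 1 = 2.752 mol.
m(K) = 2.752 × 39.1 = 108 g.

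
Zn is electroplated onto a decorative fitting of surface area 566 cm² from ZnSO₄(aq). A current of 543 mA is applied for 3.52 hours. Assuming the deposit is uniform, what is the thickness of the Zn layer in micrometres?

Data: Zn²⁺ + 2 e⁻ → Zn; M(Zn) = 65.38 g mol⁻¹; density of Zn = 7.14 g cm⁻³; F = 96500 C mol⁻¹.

Q = I·t = 0.5430 × 12672 = 6881 C; n(e⁻) = 0.07130 mol.
n(Zn) = n(e⁻)/2 = 0.03565 mol, so m = 0.03565 × 65.38 = 2.331 g.
Volume = m/ρ = 2.331 / 7.14 = 0.3265 cm³.
Thickness = V/A = 0.3265 / 566 = 5.77 × 10⁻⁴ cm = 5.77 μm.

5.77 μm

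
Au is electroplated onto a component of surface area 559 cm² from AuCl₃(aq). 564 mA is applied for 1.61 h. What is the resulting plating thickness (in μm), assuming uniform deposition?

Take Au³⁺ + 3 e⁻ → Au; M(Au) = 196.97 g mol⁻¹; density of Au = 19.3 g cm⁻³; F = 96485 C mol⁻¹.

Q = I·t = 0.5640 × 5796.0 = 3269 C; n(e⁻) = 0.03388 mol.
n(Au) = n(e⁻)/3 = 0.01129 mol, so m = 0.01129 × 196.97 = 2.224 g.
Volume = m/ρ = 2.224 / 19.3 = 0.1153 cm³.
Thickness = V/A = 0.1153 / 559 = 2.06 × 10⁻⁴ cm = 2.06 μm.

2.06 μm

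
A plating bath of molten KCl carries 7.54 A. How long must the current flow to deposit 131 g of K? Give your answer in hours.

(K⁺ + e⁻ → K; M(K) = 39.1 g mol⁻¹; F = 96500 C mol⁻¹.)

11.9 h

n(K) = m/M = 131 / 39.1 = 3.350 mol.
Each K atom requires 1 electron, so n(e⁻) = 1 × 3.350 = 3.350 mol.
Q = n(e⁻)·F = 3.350 × 96500 = 323300 C.
t = Q/I = 323300 / 7.540 A = 42880 s = 11.9 h.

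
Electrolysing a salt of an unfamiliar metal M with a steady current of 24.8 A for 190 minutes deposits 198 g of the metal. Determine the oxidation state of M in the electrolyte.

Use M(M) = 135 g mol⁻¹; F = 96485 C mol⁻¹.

Q = I·t = 24.80 A × 11400 s = 282700 C, so n(e⁻) = 282700/96485 = 2.930 mol.
n(M) deposited = 198 / 135 = 1.467 mol.
Electrons per atom = n(e⁻)/n(M) = 2.930 / 1.467 = 2.00 ≈ 2, so the ion is M²⁺.

+2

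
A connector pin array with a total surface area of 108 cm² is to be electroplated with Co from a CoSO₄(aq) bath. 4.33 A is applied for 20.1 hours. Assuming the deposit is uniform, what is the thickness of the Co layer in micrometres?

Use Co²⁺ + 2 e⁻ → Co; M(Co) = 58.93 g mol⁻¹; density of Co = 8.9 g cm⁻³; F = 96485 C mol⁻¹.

995 μm

Q = I·t = 4.330 × 72360 = 313300 C; n(e⁻) = 3.247 mol.
n(Co) = n(e⁻)/2 = 1.624 mol, so m = 1.624 × 58.93 = 95.68 g.
Volume = m/ρ = 95.68 / 8.9 = 10.75 cm³.
Thickness = V/A = 10.75 / 108 = 0.0995 cm = 995 μm.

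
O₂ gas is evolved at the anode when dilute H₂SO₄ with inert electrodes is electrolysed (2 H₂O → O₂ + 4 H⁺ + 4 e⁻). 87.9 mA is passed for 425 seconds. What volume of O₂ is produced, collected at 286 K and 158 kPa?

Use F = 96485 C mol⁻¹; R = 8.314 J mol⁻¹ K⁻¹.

Q = I·t = 0.08790 A × 425.00 s = 37.36 C.
n(e⁻) = Q/F = 37.36 / 96485 = 0.0003872 mol.
4 electrons are transferred per O₂ molecule, so n(O₂) = 0.0003872 / 4 = 0.00009680 mol.
V = nRT/P = (0.00009680 × 8.314 × 286) / (158 × 10³ Pa) = 1.46 × 10⁻⁶ m³ = 0.00146 L.

0.00146 L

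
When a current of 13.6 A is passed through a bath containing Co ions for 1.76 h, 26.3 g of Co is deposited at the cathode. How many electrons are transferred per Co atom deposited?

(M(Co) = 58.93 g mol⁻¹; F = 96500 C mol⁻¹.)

2

Q = I·t = 13.60 A × 6336.0 s = 86170 C, so n(e⁻) = 86170/96500 = 0.8929 mol.
n(Co) deposited = 26.3 / 58.93 = 0.4463 mol.
Electrons per atom = n(e⁻)/n(Co) = 0.8929 / 0.4463 = 2.00 ≈ 2, so the ion is Co²⁺.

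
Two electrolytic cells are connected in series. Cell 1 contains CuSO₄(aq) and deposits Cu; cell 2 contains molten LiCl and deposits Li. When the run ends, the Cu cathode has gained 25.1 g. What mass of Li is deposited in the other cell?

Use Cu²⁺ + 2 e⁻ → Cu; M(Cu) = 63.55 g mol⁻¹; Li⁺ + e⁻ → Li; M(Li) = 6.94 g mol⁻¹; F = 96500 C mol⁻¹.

n(Cu) = 25.1 / 63.55 = 0.3950 mol.
Since Cu²⁺ + 2 e⁻ → Cu, n(e⁻) passed = 2 × 0.3950 = 0.7899 mol.
Cells in series carry the same charge, so the same 0.7899 mol of electrons passes through cell 2.
Li⁺ + e⁻ → Li, so n(Li) = 0.7899 / 1 = 0.7899 mol.
m(Li) = 0.7899 × 6.94 = 5.48 g.

5.48 g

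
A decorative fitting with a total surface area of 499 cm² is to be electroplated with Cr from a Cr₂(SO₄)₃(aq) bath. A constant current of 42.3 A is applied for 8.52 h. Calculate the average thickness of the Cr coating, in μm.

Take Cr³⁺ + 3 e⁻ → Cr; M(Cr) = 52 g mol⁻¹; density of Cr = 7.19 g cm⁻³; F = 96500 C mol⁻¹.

650 μm

Q = I·t = 42.30 × 30672 = 1297000 C; n(e⁻) = 13.44 mol.
n(Cr) = n(e⁻)/3 = 4.482 mol, so m = 4.482 × 52 = 233.0 g.
Volume = m/ρ = 233.0 / 7.19 = 32.41 cm³.
Thickness = V/A = 32.41 / 499 = 0.0650 cm = 650 μm.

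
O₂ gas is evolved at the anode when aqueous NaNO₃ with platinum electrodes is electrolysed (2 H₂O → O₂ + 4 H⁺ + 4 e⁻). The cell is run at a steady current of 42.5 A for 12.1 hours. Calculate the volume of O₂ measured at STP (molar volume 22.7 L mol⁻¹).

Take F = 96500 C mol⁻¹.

109 L

Q = I·t = 42.50 A × 43560 s = 1851000 C.
n(e⁻) = Q/F = 1851000 / 96500 = 19.18 mol.
4 electrons are transferred per O₂ molecule, so n(O₂) = 19.18 / 4 = 4.796 mol.
V = n × V_m = 4.796 × 22.7 = 109 L.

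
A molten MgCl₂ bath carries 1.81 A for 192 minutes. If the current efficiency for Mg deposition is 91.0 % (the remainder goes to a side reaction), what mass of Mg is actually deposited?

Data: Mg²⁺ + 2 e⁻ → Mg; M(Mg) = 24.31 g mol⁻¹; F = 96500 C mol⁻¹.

Q = I·t = 1.810 × 11520 = 20850 C.
n(e⁻) = 20850/96500 = 0.2161 mol; theoretically n(Mg) = 0.2161/2 = 0.1080 mol, m_theo = 2.626 g.
At 91.0 % efficiency, m_actual = 0.910 × 2.626 = 2.39 g.

2.39 g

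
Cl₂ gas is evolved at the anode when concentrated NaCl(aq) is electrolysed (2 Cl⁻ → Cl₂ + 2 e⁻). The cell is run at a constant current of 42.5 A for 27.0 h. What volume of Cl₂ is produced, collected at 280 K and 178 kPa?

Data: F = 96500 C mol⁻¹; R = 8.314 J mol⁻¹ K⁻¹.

280 L

Q = I·t = 42.50 A × 97200 s = 4131000 C.
n(e⁻) = Q/F = 4131000 / 96500 = 42.81 mol.
2 electrons are transferred per Cl₂ molecule, so n(Cl₂) = 42.81 / 2 = 21.40 mol.
V = nRT/P = (21.40 × 8.314 × 280) / (178 × 10³ Pa) = 0.280 m³ = 280 L.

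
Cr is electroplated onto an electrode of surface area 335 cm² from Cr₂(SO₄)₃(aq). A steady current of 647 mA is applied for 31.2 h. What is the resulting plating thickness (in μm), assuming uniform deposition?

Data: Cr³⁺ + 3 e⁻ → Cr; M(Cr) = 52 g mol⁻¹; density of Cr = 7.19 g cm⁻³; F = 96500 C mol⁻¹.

54.2 μm

Q = I·t = 0.6470 × 112320 = 72670 C; n(e⁻) = 0.7531 mol.
n(Cr) = n(e⁻)/3 = 0.2510 mol, so m = 0.2510 × 52 = 13.05 g.
Volume = m/ρ = 13.05 / 7.19 = 1.815 cm³.
Thickness = V/A = 1.815 / 335 = 0.00542 cm = 54.2 μm.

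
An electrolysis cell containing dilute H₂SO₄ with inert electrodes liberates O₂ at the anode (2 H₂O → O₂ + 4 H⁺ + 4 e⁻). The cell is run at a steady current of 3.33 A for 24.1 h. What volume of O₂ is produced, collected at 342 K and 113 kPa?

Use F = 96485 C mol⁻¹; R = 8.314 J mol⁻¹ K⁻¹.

Q = I·t = 3.330 A × 86760 s = 288900 C.
n(e⁻) = Q/F = 288900 / 96485 = 2.994 mol.
4 electrons are transferred per O₂ molecule, so n(O₂) = 2.994 / 4 = 0.7486 mol.
V = nRT/P = (0.7486 × 8.314 × 342) / (113 × 10³ Pa) = 0.0188 m³ = 18.8 L.

18.8 L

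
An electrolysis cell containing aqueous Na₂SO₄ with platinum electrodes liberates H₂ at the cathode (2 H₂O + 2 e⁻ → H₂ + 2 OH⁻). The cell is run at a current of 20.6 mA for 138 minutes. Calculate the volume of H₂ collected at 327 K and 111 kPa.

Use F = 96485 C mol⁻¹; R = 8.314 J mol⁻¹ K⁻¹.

0.0216 L

Q = I·t = 0.02060 A × 8280.0 s = 170.6 C.
n(e⁻) = Q/F = 170.6 / 96485 = 0.001768 mol.
2 electrons are transferred per H₂ molecule, so n(H₂) = 0.001768 / 2 = 0.0008839 mol.
V = nRT/P = (0.0008839 × 8.314 × 327) / (111 × 10³ Pa) = 2.16 × 10⁻⁵ m³ = 0.0216 L.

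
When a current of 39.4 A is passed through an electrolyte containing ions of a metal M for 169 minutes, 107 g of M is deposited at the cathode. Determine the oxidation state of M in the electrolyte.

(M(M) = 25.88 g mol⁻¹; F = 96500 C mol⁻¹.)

+1

Q = I·t = 39.40 A × 10140 s = 399500 C, so n(e⁻) = 399500/96500 = 4.140 mol.
n(M) deposited = 107 / 25.88 = 4.134 mol.
Electrons per atom = n(e⁻)/n(M) = 4.140 / 4.134 = 1.00 ≈ 1, so the ion is M⁺.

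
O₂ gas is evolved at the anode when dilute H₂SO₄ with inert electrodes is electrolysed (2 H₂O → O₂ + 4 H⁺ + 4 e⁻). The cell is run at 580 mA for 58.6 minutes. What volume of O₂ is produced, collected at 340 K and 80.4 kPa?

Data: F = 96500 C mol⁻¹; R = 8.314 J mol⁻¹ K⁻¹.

Q = I·t = 0.5800 A × 3516.0 s = 2039 C.
n(e⁻) = Q/F = 2039 / 96500 = 0.02113 mol.
4 electrons are transferred per O₂ molecule, so n(O₂) = 0.02113 / 4 = 0.005283 mol.
V = nRT/P = (0.005283 × 8.314 × 340) / (80.4 × 10³ Pa) = 1.86 × 10⁻⁴ m³ = 0.186 L.

0.186 L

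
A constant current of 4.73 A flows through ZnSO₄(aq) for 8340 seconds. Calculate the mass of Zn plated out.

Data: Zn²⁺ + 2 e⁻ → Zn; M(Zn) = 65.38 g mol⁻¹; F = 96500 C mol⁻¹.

13.4 g

Q = I·t = 4.730 A × 8340.0 s = 39450 C.
n(e⁻) = Q/F = 39450 / 96500 = 0.4088 mol.
Zn²⁺ + 2 e⁻ → Zn, so n(Zn) = n(e⁻)/2 = 0.2044 mol.
m = n·M = 0.2044 × 65.38 = 13.4 g.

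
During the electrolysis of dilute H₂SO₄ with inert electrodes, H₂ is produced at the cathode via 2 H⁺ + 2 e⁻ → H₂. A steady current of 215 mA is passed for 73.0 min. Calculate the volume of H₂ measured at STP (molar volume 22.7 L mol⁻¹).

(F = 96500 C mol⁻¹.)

0.111 L

Q = I·t = 0.2150 A × 4380.0 s = 941.7 C.
n(e⁻) = Q/F = 941.7 / 96500 = 0.009759 mol.
2 electrons are transferred per H₂ molecule, so n(H₂) = 0.009759 / 2 = 0.004879 mol.
V = n × V_m = 0.004879 × 22.7 = 0.111 L.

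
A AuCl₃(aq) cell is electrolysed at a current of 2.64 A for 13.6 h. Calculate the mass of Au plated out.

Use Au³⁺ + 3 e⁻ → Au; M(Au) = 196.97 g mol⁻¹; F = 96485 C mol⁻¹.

88.0 g

Q = I·t = 2.640 A × 48960 s = 129300 C.
n(e⁻) = Q/F = 129300 / 96485 = 1.340 mol.
Au³⁺ + 3 e⁻ → Au, so n(Au) = n(e⁻)/3 = 0.4465 mol.
m = n·M = 0.4465 × 196.97 = 88.0 g.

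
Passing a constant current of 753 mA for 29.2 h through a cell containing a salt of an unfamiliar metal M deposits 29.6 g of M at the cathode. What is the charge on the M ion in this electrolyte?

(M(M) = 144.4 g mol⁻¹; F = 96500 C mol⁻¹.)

+4

Q = I·t = 0.7530 A × 105120 s = 79160 C, so n(e⁻) = 79160/96500 = 0.8203 mol.
n(M) deposited = 29.6 / 144.4 = 0.2050 mol.
Electrons per atom = n(e⁻)/n(M) = 0.8203 / 0.2050 = 4.00 ≈ 4, so the ion is M⁴⁺.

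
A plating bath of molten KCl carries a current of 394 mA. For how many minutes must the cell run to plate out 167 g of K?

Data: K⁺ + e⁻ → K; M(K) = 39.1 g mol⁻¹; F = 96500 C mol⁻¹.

n(K) = m/M = 167 / 39.1 = 4.271 mol.
Each K atom requires 1 electron, so n(e⁻) = 1 × 4.271 = 4.271 mol.
Q = n(e⁻)·F = 4.271 × 96500 = 412200 C.
t = Q/I = 412200 / 0.3940 A = 1046000 s = 17400 min.

17400 min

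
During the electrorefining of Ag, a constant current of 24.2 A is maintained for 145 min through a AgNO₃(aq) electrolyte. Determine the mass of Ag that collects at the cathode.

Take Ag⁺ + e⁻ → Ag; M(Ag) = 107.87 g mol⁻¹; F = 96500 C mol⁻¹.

235 g

Q = I·t = 24.20 A × 8700.0 s = 210500 C.
n(e⁻) = Q/F = 210500 / 96500 = 2.182 mol.
Ag⁺ + e⁻ → Ag, so n(Ag) = n(e⁻)/1 = 2.182 mol.
m = n·M = 2.182 × 107.87 = 235 g.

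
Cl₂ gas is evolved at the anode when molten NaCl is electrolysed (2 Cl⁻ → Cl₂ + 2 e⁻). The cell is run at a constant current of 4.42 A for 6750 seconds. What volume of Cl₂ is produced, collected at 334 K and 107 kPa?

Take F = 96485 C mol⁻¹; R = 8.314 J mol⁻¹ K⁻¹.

4.01 L

Q = I·t = 4.420 A × 6750.0 s = 29840 C.
n(e⁻) = Q/F = 29840 / 96485 = 0.3092 mol.
2 electrons are transferred per Cl₂ molecule, so n(Cl₂) = 0.3092 / 2 = 0.1546 mol.
V = nRT/P = (0.1546 × 8.314 × 334) / (107 × 10³ Pa) = 0.00401 m³ = 4.01 L.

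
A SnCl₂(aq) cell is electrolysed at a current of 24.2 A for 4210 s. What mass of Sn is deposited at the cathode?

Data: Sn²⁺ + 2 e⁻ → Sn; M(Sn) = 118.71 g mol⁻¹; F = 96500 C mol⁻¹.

62.7 g

Q = I·t = 24.20 A × 4210.0 s = 101900 C.
n(e⁻) = Q/F = 101900 / 96500 = 1.056 mol.
Sn²⁺ + 2 e⁻ → Sn, so n(Sn) = n(e⁻)/2 = 0.5279 mol.
m = n·M = 0.5279 × 118.71 = 62.7 g.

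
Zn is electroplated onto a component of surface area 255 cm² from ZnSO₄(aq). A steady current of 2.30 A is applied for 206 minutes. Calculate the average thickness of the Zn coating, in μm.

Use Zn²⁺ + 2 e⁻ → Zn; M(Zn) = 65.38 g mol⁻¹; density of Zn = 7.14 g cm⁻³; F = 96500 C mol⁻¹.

52.9 μm

Q = I·t = 2.300 × 12360 = 28430 C; n(e⁻) = 0.2946 mol.
n(Zn) = n(e⁻)/2 = 0.1473 mol, so m = 0.1473 × 65.38 = 9.630 g.
Volume = m/ρ = 9.630 / 7.14 = 1.349 cm³.
Thickness = V/A = 1.349 / 255 = 0.00529 cm = 52.9 μm.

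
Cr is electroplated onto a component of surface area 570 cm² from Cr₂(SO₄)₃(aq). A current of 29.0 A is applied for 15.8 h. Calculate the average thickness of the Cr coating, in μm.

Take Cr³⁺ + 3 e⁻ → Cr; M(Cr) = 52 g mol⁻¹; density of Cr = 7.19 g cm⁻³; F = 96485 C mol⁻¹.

723 μm

Q = I·t = 29.00 × 56880 = 1650000 C; n(e⁻) = 17.10 mol.
n(Cr) = n(e⁻)/3 = 5.699 mol, so m = 5.699 × 52 = 296.3 g.
Volume = m/ρ = 296.3 / 7.19 = 41.21 cm³.
Thickness = V/A = 41.21 / 570 = 0.0723 cm = 723 μm.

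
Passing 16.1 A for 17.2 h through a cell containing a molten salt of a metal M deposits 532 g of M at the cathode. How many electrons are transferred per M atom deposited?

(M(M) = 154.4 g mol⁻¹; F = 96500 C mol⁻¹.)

3

Q = I·t = 16.10 A × 61920 s = 996900 C, so n(e⁻) = 996900/96500 = 10.33 mol.
n(M) deposited = 532 / 154.4 = 3.446 mol.
Electrons per atom = n(e⁻)/n(M) = 10.33 / 3.446 = 3.00 ≈ 3, so the ion is M³⁺.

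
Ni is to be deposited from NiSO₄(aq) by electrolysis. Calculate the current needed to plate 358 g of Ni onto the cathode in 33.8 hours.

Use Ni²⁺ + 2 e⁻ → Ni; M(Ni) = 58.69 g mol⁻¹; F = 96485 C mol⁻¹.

n(Ni) = 358 / 58.69 = 6.100 mol.
n(e⁻) = 2 × 6.100 = 12.20 mol.
Q = n(e⁻)·F = 12.20 × 96485 = 1177000 C.
I = Q/t = 1177000 / 121680 s = 9.67 A.

9.67 A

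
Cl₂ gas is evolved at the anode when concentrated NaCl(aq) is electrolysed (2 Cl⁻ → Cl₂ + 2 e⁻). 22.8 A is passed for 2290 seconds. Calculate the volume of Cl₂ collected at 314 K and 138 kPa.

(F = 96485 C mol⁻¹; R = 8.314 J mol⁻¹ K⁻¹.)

5.12 L

Q = I·t = 22.80 A × 2290.0 s = 52210 C.
n(e⁻) = Q/F = 52210 / 96485 = 0.5411 mol.
2 electrons are transferred per Cl₂ molecule, so n(Cl₂) = 0.5411 / 2 = 0.2706 mol.
V = nRT/P = (0.2706 × 8.314 × 314) / (138 × 10³ Pa) = 0.00512 m³ = 5.12 L.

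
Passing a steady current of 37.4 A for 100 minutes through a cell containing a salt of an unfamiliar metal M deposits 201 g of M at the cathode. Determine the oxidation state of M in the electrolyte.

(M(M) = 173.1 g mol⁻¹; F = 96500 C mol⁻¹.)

+2

Q = I·t = 37.40 A × 6000.0 s = 224400 C, so n(e⁻) = 224400/96500 = 2.325 mol.
n(M) deposited = 201 / 173.1 = 1.161 mol.
Electrons per atom = n(e⁻)/n(M) = 2.325 / 1.161 = 2.00 ≈ 2, so the ion is M²⁺.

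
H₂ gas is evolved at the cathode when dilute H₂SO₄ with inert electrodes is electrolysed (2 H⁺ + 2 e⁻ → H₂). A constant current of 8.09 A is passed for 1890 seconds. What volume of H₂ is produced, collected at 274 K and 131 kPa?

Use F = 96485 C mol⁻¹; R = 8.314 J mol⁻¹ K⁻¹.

1.38 L

Q = I·t = 8.090 A × 1890.0 s = 15290 C.
n(e⁻) = Q/F = 15290 / 96485 = 0.1585 mol.
2 electrons are transferred per H₂ molecule, so n(H₂) = 0.1585 / 2 = 0.07924 mol.
V = nRT/P = (0.07924 × 8.314 × 274) / (131 × 10³ Pa) = 0.00138 m³ = 1.38 L.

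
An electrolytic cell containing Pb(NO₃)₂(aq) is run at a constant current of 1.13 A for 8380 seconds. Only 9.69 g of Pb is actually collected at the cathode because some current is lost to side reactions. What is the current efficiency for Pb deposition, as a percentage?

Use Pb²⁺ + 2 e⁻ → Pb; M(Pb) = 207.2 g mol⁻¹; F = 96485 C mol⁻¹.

95.3 %

Q = I·t = 1.130 × 8380.0 = 9469 C; n(e⁻) = 9469/96485 = 0.09814 mol.
Theoretical n(Pb) = n(e⁻)/2 = 0.04907 mol, i.e. m_theo = 0.04907 × 207.2 = 10.17 g.
Efficiency = m_actual / m_theo = 9.69 / 10.17 = 95.3 %.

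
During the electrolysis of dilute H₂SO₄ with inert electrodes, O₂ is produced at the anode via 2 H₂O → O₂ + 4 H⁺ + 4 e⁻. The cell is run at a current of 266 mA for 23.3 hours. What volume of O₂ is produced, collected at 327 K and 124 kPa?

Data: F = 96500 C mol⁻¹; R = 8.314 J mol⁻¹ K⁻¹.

1.27 L

Q = I·t = 0.2660 A × 83880 s = 22310 C.
n(e⁻) = Q/F = 22310 / 96500 = 0.2312 mol.
4 electrons are transferred per O₂ molecule, so n(O₂) = 0.2312 / 4 = 0.05780 mol.
V = nRT/P = (0.05780 × 8.314 × 327) / (124 × 10³ Pa) = 0.00127 m³ = 1.27 L.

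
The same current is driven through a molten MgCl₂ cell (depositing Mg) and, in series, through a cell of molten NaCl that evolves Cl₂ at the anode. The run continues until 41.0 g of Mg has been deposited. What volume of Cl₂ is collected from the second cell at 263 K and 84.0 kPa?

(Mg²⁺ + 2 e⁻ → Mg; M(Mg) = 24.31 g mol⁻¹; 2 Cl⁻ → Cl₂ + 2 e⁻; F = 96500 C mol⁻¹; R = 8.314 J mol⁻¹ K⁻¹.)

43.9 L

n(Mg) = 41.0 / 24.31 = 1.687 mol, so n(e⁻) = 2 × 1.687 = 3.373 mol.
The cells are in series, so the same 3.373 mol of electrons passes through the second cell.
2 Cl⁻ → Cl₂ + 2 e⁻ — 2 mol e⁻ per mol Cl₂, so n(Cl₂) = 3.373/2 = 1.687 mol.
V = nRT/P = (1.687 × 8.314 × 263) / (84.0 × 10³) = 0.0439 m³ = 43.9 L.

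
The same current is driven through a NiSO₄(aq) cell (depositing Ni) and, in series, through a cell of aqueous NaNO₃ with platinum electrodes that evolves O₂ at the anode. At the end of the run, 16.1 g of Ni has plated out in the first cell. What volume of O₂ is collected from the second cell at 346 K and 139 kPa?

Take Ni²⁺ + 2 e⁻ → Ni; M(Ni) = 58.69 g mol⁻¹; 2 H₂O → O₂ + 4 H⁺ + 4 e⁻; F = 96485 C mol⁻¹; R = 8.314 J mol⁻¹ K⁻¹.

2.84 L

n(Ni) = 16.1 / 58.69 = 0.2743 mol, so n(e⁻) = 2 × 0.2743 = 0.5486 mol.
The cells are in series, so the same 0.5486 mol of electrons passes through the second cell.
2 H₂O → O₂ + 4 H⁺ + 4 e⁻ — 4 mol e⁻ per mol O₂, so n(O₂) = 0.5486/4 = 0.1372 mol.
V = nRT/P = (0.1372 × 8.314 × 346) / (139 × 10³) = 0.00284 m³ = 2.84 L.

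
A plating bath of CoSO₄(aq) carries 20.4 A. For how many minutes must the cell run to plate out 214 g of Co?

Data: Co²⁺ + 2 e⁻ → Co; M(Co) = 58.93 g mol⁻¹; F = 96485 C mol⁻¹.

573 min

n(Co) = m/M = 214 / 58.93 = 3.631 mol.
Each Co atom requires 2 electrons, so n(e⁻) = 2 × 3.631 = 7.263 mol.
Q = n(e⁻)·F = 7.263 × 96485 = 700800 C.
t = Q/I = 700800 / 20.40 A = 34350 s = 573 min.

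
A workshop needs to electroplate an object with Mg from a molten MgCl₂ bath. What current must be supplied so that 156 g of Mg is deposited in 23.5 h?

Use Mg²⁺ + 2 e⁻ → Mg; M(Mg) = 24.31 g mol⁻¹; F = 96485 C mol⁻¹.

14.6 A

n(Mg) = 156 / 24.31 = 6.417 mol.
n(e⁻) = 2 × 6.417 = 12.83 mol.
Q = n(e⁻)·F = 12.83 × 96485 = 1238000 C.
I = Q/t = 1238000 / 84600 s = 14.6 A.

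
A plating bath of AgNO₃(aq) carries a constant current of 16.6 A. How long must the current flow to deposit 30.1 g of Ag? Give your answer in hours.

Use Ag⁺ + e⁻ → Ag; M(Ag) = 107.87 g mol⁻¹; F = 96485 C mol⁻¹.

0.451 h

n(Ag) = m/M = 30.1 / 107.87 = 0.2790 mol.
Each Ag atom requires 1 electron, so n(e⁻) = 1 × 0.2790 = 0.2790 mol.
Q = n(e⁻)·F = 0.2790 × 96485 = 26920 C.
t = Q/I = 26920 / 16.60 A = 1622 s = 0.451 h.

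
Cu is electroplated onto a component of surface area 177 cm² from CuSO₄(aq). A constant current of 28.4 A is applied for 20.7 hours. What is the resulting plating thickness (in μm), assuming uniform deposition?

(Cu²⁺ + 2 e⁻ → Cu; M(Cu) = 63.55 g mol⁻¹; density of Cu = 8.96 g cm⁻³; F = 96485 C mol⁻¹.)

Q = I·t = 28.40 × 74520 = 2116000 C; n(e⁻) = 21.93 mol.
n(Cu) = n(e⁻)/2 = 10.97 mol, so m = 10.97 × 63.55 = 697.0 g.
Volume = m/ρ = 697.0 / 8.96 = 77.79 cm³.
Thickness = V/A = 77.79 / 177 = 0.439 cm = 4390 μm.

4390 μm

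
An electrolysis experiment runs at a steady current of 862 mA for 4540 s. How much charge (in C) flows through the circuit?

Q = I·t = 0.8620 A × 4540.0 s = 3910 C.

3910 C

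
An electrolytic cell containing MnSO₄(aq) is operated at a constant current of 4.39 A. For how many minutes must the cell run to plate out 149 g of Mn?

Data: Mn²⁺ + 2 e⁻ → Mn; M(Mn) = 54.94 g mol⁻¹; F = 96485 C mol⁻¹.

1990 min

n(Mn) = m/M = 149 / 54.94 = 2.712 mol.
Each Mn atom requires 2 electrons, so n(e⁻) = 2 × 2.712 = 5.424 mol.
Q = n(e⁻)·F = 5.424 × 96485 = 523300 C.
t = Q/I = 523300 / 4.390 A = 119200 s = 1990 min.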